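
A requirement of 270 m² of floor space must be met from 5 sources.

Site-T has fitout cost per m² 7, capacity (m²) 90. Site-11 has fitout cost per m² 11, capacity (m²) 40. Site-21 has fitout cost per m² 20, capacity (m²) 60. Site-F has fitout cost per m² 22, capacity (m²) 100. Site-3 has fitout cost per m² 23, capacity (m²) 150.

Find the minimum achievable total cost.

Fill from the cheapest source first.
Site-T (7): use full 90 ; 180 m² to go.
Site-11 at 11: take all 40 m² ; 140 still needed.
Site-21 (20): use full 60 ; 80 m² to go.
Take 80 from Site-F at 22 to finish.
Site-3: unused.
Cost = 90×7 + 40×11 + 60×20 + 80×22 = 4030.

4030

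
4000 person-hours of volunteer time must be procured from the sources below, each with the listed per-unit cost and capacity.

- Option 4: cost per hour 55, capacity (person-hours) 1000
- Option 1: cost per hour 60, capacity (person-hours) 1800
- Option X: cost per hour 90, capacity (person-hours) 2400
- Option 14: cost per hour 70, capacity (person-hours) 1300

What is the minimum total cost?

247000

Cheapest first:
Take 1000 from Option 4 at 55 ; need 3000 more.
Option 1 at 60: take all 1800 person-hours ; 1200 still needed.
Option 14 (70): take the remaining 1200 ; done.
Option X: unused.
Cost = 1000×55 + 1800×60 + 1200×70 = 247000.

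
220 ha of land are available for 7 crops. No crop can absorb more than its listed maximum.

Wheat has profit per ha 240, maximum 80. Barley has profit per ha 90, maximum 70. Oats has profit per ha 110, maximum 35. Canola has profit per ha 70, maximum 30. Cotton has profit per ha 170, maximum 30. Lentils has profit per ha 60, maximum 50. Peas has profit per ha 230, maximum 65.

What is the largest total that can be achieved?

Highest profit per ha first: Wheat 240 > Peas 230 > Cotton 170 > Oats 110 > Barley 90 > Canola 70 > Lentils 60.
Give Wheat 80 to hit its cap of 80 → 140 left.
Peas: +65 to 65 (cap) → 75 left.
Cotton takes 30 to reach its cap of 30 → 45 left.
Give Oats 35 to hit its cap of 35 → 10 left.
Only 10 left; Barley takes them to reach 10.
Total = 240×80 + 90×10 + 110×35 + 170×30 + 230×65 = 44000.

44000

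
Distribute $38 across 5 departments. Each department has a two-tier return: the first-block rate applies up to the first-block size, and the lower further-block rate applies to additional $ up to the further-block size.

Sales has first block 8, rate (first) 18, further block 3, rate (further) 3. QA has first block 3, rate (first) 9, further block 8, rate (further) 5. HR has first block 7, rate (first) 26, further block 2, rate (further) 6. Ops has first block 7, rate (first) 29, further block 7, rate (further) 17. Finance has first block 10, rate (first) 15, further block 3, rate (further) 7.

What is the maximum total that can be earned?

783

Rank every tier by rate: Ops/first 29 > HR/first 26 > Sales/first 18 > Ops/second 17 > Finance/first 15 > QA/first 9 > Finance/second 7 > HR/second 6 > QA/second 5 > Sales/second 3.
Ops first at 29: fill all 7 ; 31 left.
HR first at 26: fill all 7 ; 24 left.
Fill Sales first block (8 at 18) ; 16 left.
Ops second at 17: fill all 7 ; 9 left.
Finance first at 15: only 9 left, fill 9.
Total = 29×7 + 26×7 + 18×8 + 17×7 + 15×9 = 783.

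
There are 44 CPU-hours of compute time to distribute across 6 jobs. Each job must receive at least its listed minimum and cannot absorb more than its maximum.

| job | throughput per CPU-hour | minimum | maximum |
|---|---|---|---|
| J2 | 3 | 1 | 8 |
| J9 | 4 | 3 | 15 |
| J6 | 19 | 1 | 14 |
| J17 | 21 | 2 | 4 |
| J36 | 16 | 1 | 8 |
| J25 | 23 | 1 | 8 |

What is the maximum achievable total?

Meeting every minimum uses 1+3+1+2+1+1 = 9 CPU-hours, leaving 35.
Order the jobs by throughput per CPU-hour: J25 23 > J17 21 > J6 19 > J36 16 > J9 4 > J2 3.
J25: +7 to 8 (cap) → 28 left.
J17: +2 to 4 (cap) → 26 left.
Give J6 13 more to hit its cap of 14 → 13 left.
Give J36 7 more to hit its cap of 8 → 6 left.
J9: +6 (room for 12) → 9. Pool exhausted.
Total = 3×1 + 4×9 + 19×14 + 21×4 + 16×8 + 23×8 = 701.

701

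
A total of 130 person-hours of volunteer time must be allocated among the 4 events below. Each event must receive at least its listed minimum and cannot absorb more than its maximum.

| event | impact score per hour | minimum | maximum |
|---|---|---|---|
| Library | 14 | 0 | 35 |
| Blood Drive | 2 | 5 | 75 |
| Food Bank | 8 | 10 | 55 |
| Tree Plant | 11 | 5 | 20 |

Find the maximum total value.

1190

Meeting every minimum uses 0+5+10+5 = 20 person-hours, leaving 110.
Order the events by impact score per hour: Library 14 > Tree Plant 11 > Food Bank 8 > Blood Drive 2.
Give Library 35 more to hit its cap of 35 — 75 left.
Give Tree Plant 15 more to hit its cap of 20 — 60 left.
Food Bank takes 45 more to reach its cap of 55 — 15 left.
Blood Drive: +15 (room for 70) → 20. Pool exhausted.
Total = 14×35 + 2×20 + 8×55 + 11×20 = 1190.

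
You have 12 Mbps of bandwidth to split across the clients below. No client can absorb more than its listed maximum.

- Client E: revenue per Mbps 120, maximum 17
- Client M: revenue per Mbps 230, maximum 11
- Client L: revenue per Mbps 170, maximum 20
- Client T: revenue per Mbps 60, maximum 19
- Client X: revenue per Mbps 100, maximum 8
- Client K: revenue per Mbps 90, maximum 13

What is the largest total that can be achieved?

2700

Rank by revenue per Mbps: Client M 230 > Client L 170 > Client E 120 > Client X 100 > Client K 90 > Client T 60.
Give Client M 11 to hit its cap of 11 ; 1 left.
Client L: +1 (room for 20) → 1. Pool exhausted.
Total = 230×11 + 170×1 = 2700.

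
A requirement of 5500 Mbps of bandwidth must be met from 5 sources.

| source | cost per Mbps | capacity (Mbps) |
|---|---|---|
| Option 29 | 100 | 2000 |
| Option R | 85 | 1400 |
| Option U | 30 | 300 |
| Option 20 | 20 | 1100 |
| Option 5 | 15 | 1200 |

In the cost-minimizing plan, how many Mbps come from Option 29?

1500

Fill from the cheapest source first.
Option 5 at 15: take all 1200 Mbps → 4300 still needed.
Option 20 (20): use full 1100 → 3200 Mbps to go.
Option U (30): use full 300 → 2900 Mbps to go.
Option R (85): use full 1400 → 1500 Mbps to go.
Take 1500 from Option 29 at 100 to finish.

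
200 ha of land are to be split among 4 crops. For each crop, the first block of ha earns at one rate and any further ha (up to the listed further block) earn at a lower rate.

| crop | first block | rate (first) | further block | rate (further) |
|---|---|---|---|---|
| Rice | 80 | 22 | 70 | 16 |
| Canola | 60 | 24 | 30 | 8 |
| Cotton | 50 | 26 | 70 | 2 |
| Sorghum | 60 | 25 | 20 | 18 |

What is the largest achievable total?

4900

Treat each block as its own option and order by rate: Cotton/tier1 26 > Sorghum/tier1 25 > Canola/tier1 24 > Rice/tier1 22 > Sorghum/tier2 18 > Rice/tier2 16 > Canola/tier2 8 > Cotton/tier2 2.
Cotton tier1 at 26: fill all 50 — 150 left.
Fill Sorghum tier1 block (60 at 25) — 90 left.
Canola tier1 at 24: fill all 60 — 30 left.
Rice/tier1: +30 of 80 at 22; pool empty.
Total = 26×50 + 25×60 + 24×60 + 22×30 = 4900.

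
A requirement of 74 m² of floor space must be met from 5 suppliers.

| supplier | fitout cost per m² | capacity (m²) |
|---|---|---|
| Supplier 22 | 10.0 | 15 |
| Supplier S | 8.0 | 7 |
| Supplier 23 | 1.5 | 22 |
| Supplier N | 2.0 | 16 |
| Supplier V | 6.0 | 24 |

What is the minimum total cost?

Use suppliers in increasing cost order.
Supplier 23 at 1.5: take all 22 m² ; 52 still needed.
Supplier N at 2.0: take all 16 m² ; 36 still needed.
Take 24 from Supplier V at 6.0 ; need 12 more.
Supplier S (8.0): use full 7 ; 5 m² to go.
Supplier 22 (10.0): take the remaining 5 ; done.
Cost = 22×1.5 + 16×2.0 + 24×6.0 + 7×8.0 + 5×10.0 = 315.

315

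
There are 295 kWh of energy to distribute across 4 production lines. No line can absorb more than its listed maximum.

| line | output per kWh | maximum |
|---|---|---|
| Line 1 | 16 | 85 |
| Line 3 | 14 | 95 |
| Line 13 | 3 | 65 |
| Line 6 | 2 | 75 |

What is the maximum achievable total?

Order the production lines by output per kWh: Line 1 16 > Line 3 14 > Line 13 3 > Line 6 2.
Line 1: +85 to 85 (cap) — 210 left.
Line 3 takes 95 to reach its cap of 95 — 115 left.
Line 13 takes 65 to reach its cap of 65 — 50 left.
Only 50 left; Line 6 takes them to reach 50.
Total = 16×85 + 14×95 + 3×65 + 2×50 = 2985.

2985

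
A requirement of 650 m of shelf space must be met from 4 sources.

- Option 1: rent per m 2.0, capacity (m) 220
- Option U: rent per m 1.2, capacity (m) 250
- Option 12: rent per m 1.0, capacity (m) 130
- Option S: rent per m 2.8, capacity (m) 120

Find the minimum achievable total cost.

Fill from the cheapest source first.
Option 12 (1.0): use full 130 ; 520 m to go.
Option U (1.2): use full 250 ; 270 m to go.
Option 1 (2.0): use full 220 ; 50 m to go.
Option S at 2.8: take 50 of its 120 ; requirement met.
Cost = 130×1.0 + 250×1.2 + 220×2.0 + 50×2.8 = 1010.

1010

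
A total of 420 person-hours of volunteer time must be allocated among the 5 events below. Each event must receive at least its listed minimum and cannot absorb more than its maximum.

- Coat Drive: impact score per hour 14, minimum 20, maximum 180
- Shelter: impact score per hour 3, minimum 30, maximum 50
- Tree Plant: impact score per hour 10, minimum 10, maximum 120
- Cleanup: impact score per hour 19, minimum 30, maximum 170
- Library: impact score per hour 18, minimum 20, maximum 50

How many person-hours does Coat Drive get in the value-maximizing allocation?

160

Meeting every minimum uses 20+30+10+30+20 = 110 person-hours, leaving 310.
Highest impact score per hour first: Cleanup 19 > Library 18 > Coat Drive 14 > Tree Plant 10 > Shelter 3.
Cleanup takes 140 more to reach its cap of 170 — 170 left.
Give Library 30 more to hit its cap of 50 — 140 left.
Only 140 left; Coat Drive takes them to reach 160.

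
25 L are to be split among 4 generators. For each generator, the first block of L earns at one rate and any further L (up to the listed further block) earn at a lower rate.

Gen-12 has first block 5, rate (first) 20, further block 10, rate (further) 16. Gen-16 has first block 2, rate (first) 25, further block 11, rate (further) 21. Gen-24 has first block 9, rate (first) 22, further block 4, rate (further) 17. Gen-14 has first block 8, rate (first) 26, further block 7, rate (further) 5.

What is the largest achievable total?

Rank every tier by rate: Gen-14/tier1 26 > Gen-16/tier1 25 > Gen-24/tier1 22 > Gen-16/tier2 21 > Gen-12/tier1 20 > Gen-24/tier2 17 > Gen-12/tier2 16 > Gen-14/tier2 5.
Gen-14 tier1 at 26: fill all 8 — 17 left.
Gen-16/tier1 (25): +2 — 15 left.
Gen-24/tier1 (22): +9 — 6 left.
Gen-16 tier2 at 21: only 6 left, fill 6.
Total = 26×8 + 25×2 + 22×9 + 21×6 = 582.

582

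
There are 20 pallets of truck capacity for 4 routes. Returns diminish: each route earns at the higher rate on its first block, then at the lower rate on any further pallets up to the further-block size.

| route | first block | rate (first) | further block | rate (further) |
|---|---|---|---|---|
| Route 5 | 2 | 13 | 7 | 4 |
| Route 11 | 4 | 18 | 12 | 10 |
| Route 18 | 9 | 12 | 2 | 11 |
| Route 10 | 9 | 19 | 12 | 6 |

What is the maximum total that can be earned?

Rank every tier by rate: Route 10/first 19 > Route 11/first 18 > Route 5/first 13 > Route 18/first 12 > Route 18/second 11 > Route 11/second 10 > Route 10/second 6 > Route 5/second 4.
Route 10 first at 19: fill all 9 — 11 left.
Route 11 first at 18: fill all 4 — 7 left.
Fill Route 5 first block (2 at 13) — 5 left.
5 remain; put them into Route 18 first at 12.
Total = 19×9 + 18×4 + 13×2 + 12×5 = 329.

329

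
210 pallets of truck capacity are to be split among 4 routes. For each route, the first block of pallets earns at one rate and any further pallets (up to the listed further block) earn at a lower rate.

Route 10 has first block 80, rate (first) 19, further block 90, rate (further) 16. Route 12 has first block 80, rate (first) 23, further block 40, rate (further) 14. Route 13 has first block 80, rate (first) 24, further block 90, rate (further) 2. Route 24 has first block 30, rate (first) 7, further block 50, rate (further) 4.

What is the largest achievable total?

Order all 8 blocks by rate: Route 13/first 24 > Route 12/first 23 > Route 10/first 19 > Route 10/second 16 > Route 12/second 14 > Route 24/first 7 > Route 24/second 4 > Route 13/second 2.
Route 13/first (24): +80 ; 130 left.
Route 12/first (23): +80 ; 50 left.
Route 10/first: +50 of 80 at 19; pool empty.
Total = 24×80 + 23×80 + 19×50 = 4710.

4710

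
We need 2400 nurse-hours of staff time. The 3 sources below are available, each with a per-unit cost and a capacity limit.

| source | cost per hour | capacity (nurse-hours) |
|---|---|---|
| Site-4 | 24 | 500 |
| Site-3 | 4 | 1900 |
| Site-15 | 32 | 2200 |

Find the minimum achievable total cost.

Fill from the cheapest source first.
Site-3 (4): use full 1900 — 500 nurse-hours to go.
Site-4 at 24: take all 500 nurse-hours — 0 still needed.
Site-15: unused.
Cost = 1900×4 + 500×24 = 19600.

19600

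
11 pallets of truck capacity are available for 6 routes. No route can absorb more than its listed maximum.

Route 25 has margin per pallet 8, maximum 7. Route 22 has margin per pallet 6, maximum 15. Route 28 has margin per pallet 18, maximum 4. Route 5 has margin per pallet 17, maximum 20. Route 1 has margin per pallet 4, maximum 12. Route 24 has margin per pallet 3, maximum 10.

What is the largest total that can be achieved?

Rank by margin per pallet: Route 28 18 > Route 5 17 > Route 25 8 > Route 22 6 > Route 1 4 > Route 24 3.
Route 28: +4 to 4 (cap) → 7 left.
Route 5 has room for 20 but only 7 remain, so it gets 7.
Total = 18×4 + 17×7 = 191.

191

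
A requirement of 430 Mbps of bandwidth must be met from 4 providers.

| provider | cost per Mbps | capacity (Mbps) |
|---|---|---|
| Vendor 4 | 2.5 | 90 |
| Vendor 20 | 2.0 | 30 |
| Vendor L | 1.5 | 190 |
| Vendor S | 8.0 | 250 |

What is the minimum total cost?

Cheapest first:
Take 190 from Vendor L at 1.5 → need 240 more.
Vendor 20 (2.0): use full 30 → 210 Mbps to go.
Vendor 4 at 2.5: take all 90 Mbps → 120 still needed.
Vendor S at 8.0: take 120 of its 250 → requirement met.
Cost = 190×1.5 + 30×2.0 + 90×2.5 + 120×8.0 = 1530.

1530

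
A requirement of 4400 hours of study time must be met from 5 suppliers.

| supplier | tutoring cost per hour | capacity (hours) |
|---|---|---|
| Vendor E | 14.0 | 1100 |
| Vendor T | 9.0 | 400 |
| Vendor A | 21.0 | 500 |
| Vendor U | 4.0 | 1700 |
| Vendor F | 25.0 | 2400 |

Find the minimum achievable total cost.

Fill from the cheapest supplier first.
Vendor U (4.0): use full 1700 → 2700 hours to go.
Take 400 from Vendor T at 9.0 → need 2300 more.
Take 1100 from Vendor E at 14.0 → need 1200 more.
Take 500 from Vendor A at 21.0 → need 700 more.
Take 700 from Vendor F at 25.0 to finish.
Cost = 1700×4.0 + 400×9.0 + 1100×14.0 + 500×21.0 + 700×25.0 = 53800.

53800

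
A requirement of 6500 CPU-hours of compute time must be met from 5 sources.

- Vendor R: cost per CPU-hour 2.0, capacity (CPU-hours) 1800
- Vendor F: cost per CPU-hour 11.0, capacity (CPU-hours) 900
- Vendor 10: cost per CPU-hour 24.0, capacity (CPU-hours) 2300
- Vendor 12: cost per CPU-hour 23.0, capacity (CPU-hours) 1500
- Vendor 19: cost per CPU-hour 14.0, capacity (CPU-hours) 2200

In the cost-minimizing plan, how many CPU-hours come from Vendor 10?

Fill from the cheapest source first.
Vendor R at 2.0: take all 1800 CPU-hours → 4700 still needed.
Vendor F (11.0): use full 900 → 3800 CPU-hours to go.
Take 2200 from Vendor 19 at 14.0 → need 1600 more.
Vendor 12 at 23.0: take all 1500 CPU-hours → 100 still needed.
Vendor 10 at 24.0: take 100 of its 2300 → requirement met.

100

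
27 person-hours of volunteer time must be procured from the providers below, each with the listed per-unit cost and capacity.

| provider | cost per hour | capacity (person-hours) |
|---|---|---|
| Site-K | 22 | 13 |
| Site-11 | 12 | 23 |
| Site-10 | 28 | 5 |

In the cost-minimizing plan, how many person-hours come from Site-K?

4

Cheapest first:
Site-11 (12): use full 23 — 4 person-hours to go.
Take 4 from Site-K at 22 to finish.
Site-10: unused.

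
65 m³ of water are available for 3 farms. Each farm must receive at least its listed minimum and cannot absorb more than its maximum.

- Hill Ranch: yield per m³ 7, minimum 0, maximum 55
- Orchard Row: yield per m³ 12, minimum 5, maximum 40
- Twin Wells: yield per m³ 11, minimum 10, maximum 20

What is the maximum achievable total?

735

Meeting every minimum uses 0+5+10 = 15 m³, leaving 50.
Highest yield per m³ first: Orchard Row 12 > Twin Wells 11 > Hill Ranch 7.
Give Orchard Row 35 more to hit its cap of 40 — 15 left.
Twin Wells: +10 to 20 (cap) — 5 left.
Hill Ranch: +5 (room for 55) → 5. Pool exhausted.
Total = 7×5 + 12×40 + 11×20 = 735.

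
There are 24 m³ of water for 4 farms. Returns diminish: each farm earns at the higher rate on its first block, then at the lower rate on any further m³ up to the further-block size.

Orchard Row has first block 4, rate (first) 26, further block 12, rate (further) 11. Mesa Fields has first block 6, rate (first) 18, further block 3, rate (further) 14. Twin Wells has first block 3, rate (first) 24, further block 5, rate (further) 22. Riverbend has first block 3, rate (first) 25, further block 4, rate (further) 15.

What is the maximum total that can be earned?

514

Treat each block as its own option and order by rate: Orchard Row/T1 26 > Riverbend/T1 25 > Twin Wells/T1 24 > Twin Wells/T2 22 > Mesa Fields/T1 18 > Riverbend/T2 15 > Mesa Fields/T2 14 > Orchard Row/T2 11.
Orchard Row/T1 (26): +4 ; 20 left.
Fill Riverbend T1 block (3 at 25) ; 17 left.
Twin Wells T1 at 24: fill all 3 ; 14 left.
Twin Wells/T2 (22): +5 ; 9 left.
Fill Mesa Fields T1 block (6 at 18) ; 3 left.
Riverbend/T2: +3 of 4 at 15; pool empty.
Total = 26×4 + 25×3 + 24×3 + 22×5 + 18×6 + 15×3 = 514.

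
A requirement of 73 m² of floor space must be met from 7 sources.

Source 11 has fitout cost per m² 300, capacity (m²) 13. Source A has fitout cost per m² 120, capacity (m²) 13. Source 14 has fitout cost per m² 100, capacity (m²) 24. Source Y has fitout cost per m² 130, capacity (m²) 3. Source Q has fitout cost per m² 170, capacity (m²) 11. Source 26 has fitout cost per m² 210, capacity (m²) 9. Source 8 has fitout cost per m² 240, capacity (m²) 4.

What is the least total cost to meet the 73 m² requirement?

11770

Fill from the cheapest source first.
Take 24 from Source 14 at 100 → need 49 more.
Take 13 from Source A at 120 → need 36 more.
Source Y (130): use full 3 → 33 m² to go.
Take 11 from Source Q at 170 → need 22 more.
Take 9 from Source 26 at 210 → need 13 more.
Source 8 at 240: take all 4 m² → 9 still needed.
Take 9 from Source 11 at 300 to finish.
Cost = 24×100 + 13×120 + 3×130 + 11×170 + 9×210 + 4×240 + 9×300 = 11770.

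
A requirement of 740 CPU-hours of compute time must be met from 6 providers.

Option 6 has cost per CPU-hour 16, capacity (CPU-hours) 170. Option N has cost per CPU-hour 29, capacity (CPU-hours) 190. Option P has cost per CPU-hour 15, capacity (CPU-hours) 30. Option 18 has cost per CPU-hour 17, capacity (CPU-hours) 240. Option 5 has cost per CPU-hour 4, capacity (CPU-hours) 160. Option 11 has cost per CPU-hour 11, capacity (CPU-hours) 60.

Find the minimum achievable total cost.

Fill from the cheapest provider first.
Option 5 at 4: take all 160 CPU-hours → 580 still needed.
Option 11 at 11: take all 60 CPU-hours → 520 still needed.
Option P at 15: take all 30 CPU-hours → 490 still needed.
Option 6 (16): use full 170 → 320 CPU-hours to go.
Take 240 from Option 18 at 17 → need 80 more.
Take 80 from Option N at 29 to finish.
Cost = 160×4 + 60×11 + 30×15 + 170×16 + 240×17 + 80×29 = 10870.

10870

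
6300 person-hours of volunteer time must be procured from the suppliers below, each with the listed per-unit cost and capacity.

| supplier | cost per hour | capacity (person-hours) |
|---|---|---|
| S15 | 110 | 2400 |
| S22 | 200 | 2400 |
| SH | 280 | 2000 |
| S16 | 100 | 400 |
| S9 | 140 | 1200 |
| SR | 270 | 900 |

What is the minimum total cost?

Use suppliers in increasing cost order.
S16 at 100: take all 400 person-hours — 5900 still needed.
S15 (110): use full 2400 — 3500 person-hours to go.
S9 (140): use full 1200 — 2300 person-hours to go.
S22 (200): take the remaining 2300 — done.
SR, SH: unused.
Cost = 400×100 + 2400×110 + 1200×140 + 2300×200 = 932000.

932000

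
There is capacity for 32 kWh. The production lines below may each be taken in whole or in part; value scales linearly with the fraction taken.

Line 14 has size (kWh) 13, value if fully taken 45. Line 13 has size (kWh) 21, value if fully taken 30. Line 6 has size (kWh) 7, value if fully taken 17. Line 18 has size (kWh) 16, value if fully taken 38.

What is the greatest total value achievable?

Rank by value-to-size ratio: Line 14 45/13≈3.46, Line 6 17/7≈2.43, Line 18 38/16≈2.38, Line 13 30/21≈1.43.
All 13 kWh of Line 14 fit (value 45) — 19 remain.
All 7 kWh of Line 6 fit (value 17) — 12 remain.
12 kWh left: a 12/16 share of Line 18 gives 38×12/16 = 28.5.
Total value = 90.5.

90.5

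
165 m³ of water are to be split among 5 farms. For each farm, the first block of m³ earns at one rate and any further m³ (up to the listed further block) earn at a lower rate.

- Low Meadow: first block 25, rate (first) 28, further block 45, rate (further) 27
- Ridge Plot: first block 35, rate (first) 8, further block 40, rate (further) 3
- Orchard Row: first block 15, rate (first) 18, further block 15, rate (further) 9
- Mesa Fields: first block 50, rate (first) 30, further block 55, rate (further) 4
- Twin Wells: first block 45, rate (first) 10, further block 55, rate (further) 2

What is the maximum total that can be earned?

Rank every tier by rate: Mesa Fields/tier1 30 > Low Meadow/tier1 28 > Low Meadow/tier2 27 > Orchard Row/tier1 18 > Twin Wells/tier1 10 > Orchard Row/tier2 9 > Ridge Plot/tier1 8 > Mesa Fields/tier2 4 > Ridge Plot/tier2 3 > Twin Wells/tier2 2.
Mesa Fields tier1 at 30: fill all 50 ; 115 left.
Low Meadow tier1 at 28: fill all 25 ; 90 left.
Low Meadow tier2 at 27: fill all 45 ; 45 left.
Orchard Row/tier1 (18): +15 ; 30 left.
Twin Wells tier1 at 10: only 30 left, fill 30.
Total = 30×50 + 28×25 + 27×45 + 18×15 + 10×30 = 3985.

3985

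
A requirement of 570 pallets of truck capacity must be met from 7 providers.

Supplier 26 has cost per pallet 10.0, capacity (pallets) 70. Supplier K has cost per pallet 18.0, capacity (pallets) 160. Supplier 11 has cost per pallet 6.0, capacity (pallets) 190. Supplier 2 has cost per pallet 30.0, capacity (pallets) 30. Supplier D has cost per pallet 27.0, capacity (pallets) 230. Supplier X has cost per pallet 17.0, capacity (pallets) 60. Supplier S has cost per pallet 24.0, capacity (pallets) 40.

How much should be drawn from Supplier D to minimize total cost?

50

Use providers in increasing cost order.
Supplier 11 (6.0): use full 190 → 380 pallets to go.
Supplier 26 (10.0): use full 70 → 310 pallets to go.
Supplier X (17.0): use full 60 → 250 pallets to go.
Supplier K (18.0): use full 160 → 90 pallets to go.
Supplier S at 24.0: take all 40 pallets → 50 still needed.
Take 50 from Supplier D at 27.0 to finish.
Supplier 2: unused.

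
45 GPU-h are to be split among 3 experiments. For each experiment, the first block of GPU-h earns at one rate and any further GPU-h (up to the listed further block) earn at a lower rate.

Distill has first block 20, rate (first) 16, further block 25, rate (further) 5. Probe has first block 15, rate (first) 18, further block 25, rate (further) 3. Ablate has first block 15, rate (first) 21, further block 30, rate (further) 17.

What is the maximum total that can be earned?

840

Rank every tier by rate: Ablate/first 21 > Probe/first 18 > Ablate/second 17 > Distill/first 16 > Distill/second 5 > Probe/second 3.
Fill Ablate first block (15 at 21) → 30 left.
Fill Probe first block (15 at 18) → 15 left.
15 remain; put them into Ablate second at 17.
Total = 21×15 + 18×15 + 17×15 = 840.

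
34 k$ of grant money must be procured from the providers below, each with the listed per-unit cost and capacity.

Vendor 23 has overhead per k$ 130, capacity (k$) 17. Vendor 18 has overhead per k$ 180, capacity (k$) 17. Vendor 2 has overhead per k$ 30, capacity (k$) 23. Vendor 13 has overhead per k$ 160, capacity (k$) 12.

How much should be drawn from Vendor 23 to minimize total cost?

Cheapest first:
Vendor 2 (30): use full 23 ; 11 k$ to go.
Vendor 23 at 130: take 11 of its 17 ; requirement met.
Vendor 13, Vendor 18: unused.

11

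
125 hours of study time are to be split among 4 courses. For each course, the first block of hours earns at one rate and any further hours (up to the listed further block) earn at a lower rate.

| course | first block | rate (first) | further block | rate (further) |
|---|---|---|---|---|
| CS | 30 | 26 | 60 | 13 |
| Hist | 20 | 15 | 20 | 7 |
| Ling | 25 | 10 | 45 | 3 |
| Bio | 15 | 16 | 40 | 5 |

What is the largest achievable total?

Order all 8 blocks by rate: CS/first 26 > Bio/first 16 > Hist/first 15 > CS/second 13 > Ling/first 10 > Hist/second 7 > Bio/second 5 > Ling/second 3.
CS first at 26: fill all 30 — 95 left.
Bio/first (16): +15 — 80 left.
Hist/first (15): +20 — 60 left.
CS/second (13): +60 — 0 left.
Total = 26×30 + 16×15 + 15×20 + 13×60 = 2100.

2100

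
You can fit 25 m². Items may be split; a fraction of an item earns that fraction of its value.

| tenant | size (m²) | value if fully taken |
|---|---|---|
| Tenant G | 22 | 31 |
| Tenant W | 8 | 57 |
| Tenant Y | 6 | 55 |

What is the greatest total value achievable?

127.5

Sort by value density: Tenant Y 55/6≈9.17, Tenant W 57/8≈7.12, Tenant G 31/22≈1.41.
All 6 m² of Tenant Y fit (value 55) — 19 remain.
Take all of Tenant W (8 m², value 57) — 11 m² left.
Only 11 m² remain; take 11/22 of Tenant G for value 31×11/22 = 15.5.
Total value = 127.5.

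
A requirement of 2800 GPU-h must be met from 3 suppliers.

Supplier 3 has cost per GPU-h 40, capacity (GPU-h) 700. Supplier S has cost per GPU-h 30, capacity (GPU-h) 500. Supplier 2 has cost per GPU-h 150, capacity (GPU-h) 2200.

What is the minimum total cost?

Fill from the cheapest supplier first.
Supplier S (30): use full 500 → 2300 GPU-h to go.
Supplier 3 at 40: take all 700 GPU-h → 1600 still needed.
Supplier 2 (150): take the remaining 1600 → done.
Cost = 500×30 + 700×40 + 1600×150 = 283000.

283000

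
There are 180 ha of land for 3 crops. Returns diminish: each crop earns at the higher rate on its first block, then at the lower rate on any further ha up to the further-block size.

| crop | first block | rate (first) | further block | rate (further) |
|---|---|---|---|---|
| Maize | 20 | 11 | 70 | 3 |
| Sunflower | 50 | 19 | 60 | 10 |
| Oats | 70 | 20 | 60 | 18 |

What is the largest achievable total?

Order all 6 blocks by rate: Oats/tier1 20 > Sunflower/tier1 19 > Oats/tier2 18 > Maize/tier1 11 > Sunflower/tier2 10 > Maize/tier2 3.
Fill Oats tier1 block (70 at 20) ; 110 left.
Sunflower tier1 at 19: fill all 50 ; 60 left.
Oats/tier2 (18): +60 ; 0 left.
Total = 20×70 + 19×50 + 18×60 = 3430.

3430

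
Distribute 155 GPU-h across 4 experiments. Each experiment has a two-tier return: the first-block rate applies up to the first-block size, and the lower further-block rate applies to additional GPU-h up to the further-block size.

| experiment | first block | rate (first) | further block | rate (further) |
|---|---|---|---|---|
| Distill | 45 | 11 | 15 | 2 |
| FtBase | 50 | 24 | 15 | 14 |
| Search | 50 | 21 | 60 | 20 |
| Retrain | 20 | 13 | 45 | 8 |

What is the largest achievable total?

Order all 8 blocks by rate: FtBase/first 24 > Search/first 21 > Search/second 20 > FtBase/second 14 > Retrain/first 13 > Distill/first 11 > Retrain/second 8 > Distill/second 2.
Fill FtBase first block (50 at 24) → 105 left.
Search/first (21): +50 → 55 left.
55 remain; put them into Search second at 20.
Total = 24×50 + 21×50 + 20×55 = 3350.

3350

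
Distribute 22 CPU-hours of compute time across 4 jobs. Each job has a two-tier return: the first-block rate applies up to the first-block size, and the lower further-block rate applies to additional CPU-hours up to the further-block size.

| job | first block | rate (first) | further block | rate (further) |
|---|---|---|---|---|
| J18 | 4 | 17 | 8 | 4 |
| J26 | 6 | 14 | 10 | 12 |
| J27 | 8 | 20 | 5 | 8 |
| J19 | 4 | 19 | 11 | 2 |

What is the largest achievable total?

Treat each block as its own option and order by rate: J27/first 20 > J19/first 19 > J18/first 17 > J26/first 14 > J26/second 12 > J27/second 8 > J18/second 4 > J19/second 2.
Fill J27 first block (8 at 20) ; 14 left.
J19/first (19): +4 ; 10 left.
J18/first (17): +4 ; 6 left.
Fill J26 first block (6 at 14) ; 0 left.
Total = 20×8 + 19×4 + 17×4 + 14×6 = 388.

388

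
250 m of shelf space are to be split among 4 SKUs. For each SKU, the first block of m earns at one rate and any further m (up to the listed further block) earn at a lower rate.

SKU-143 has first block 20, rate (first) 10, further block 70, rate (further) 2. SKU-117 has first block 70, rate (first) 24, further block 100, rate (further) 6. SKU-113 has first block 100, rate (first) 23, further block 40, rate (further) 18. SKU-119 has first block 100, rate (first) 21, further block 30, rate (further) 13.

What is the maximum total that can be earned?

5660

Treat each block as its own option and order by rate: SKU-117/first 24 > SKU-113/first 23 > SKU-119/first 21 > SKU-113/second 18 > SKU-119/second 13 > SKU-143/first 10 > SKU-117/second 6 > SKU-143/second 2.
SKU-117 first at 24: fill all 70 ; 180 left.
SKU-113 first at 23: fill all 100 ; 80 left.
SKU-119 first at 21: only 80 left, fill 80.
Total = 24×70 + 23×100 + 21×80 = 5660.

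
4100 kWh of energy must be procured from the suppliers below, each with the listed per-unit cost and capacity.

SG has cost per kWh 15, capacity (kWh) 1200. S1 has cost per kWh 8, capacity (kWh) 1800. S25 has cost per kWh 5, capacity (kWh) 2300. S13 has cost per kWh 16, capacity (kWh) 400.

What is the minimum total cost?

Cheapest first:
Take 2300 from S25 at 5 ; need 1800 more.
Take 1800 from S1 at 8 ; need 0 more.
SG, S13: unused.
Cost = 2300×5 + 1800×8 = 25900.

25900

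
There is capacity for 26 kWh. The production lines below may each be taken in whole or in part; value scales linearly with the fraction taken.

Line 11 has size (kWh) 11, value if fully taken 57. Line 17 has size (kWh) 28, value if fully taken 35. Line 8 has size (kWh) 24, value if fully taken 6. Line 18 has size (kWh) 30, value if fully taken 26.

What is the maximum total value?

75.75

Sort by value density: Line 11 57/11≈5.18, Line 17 35/28≈1.25, Line 18 26/30≈0.867, Line 8 6/24≈0.25.
All 11 kWh of Line 11 fit (value 57) → 15 remain.
Fill the last 15 kWh with part of Line 17: 15/28 of it earns 18.75.
Total value = 75.75.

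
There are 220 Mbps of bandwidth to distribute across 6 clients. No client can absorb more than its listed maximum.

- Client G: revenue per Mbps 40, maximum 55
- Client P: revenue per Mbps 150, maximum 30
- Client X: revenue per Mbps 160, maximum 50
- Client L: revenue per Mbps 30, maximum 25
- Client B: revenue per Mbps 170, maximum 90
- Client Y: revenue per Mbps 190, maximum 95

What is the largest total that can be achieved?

Rank by revenue per Mbps: Client Y 190 > Client B 170 > Client X 160 > Client P 150 > Client G 40 > Client L 30.
Client Y: +95 to 95 (cap) — 125 left.
Client B takes 90 to reach its cap of 90 — 35 left.
Client X: +35 (room for 50) → 35. Pool exhausted.
Total = 160×35 + 170×90 + 190×95 = 38950.

38950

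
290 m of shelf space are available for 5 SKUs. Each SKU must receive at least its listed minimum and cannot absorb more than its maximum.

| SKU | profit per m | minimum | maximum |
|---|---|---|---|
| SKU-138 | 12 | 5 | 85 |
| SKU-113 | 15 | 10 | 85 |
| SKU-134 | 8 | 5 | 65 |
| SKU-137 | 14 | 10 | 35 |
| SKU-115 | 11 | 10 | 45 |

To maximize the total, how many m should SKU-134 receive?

Meeting every minimum uses 5+10+5+10+10 = 40 m, leaving 250.
Order the SKUs by profit per m: SKU-113 15 > SKU-137 14 > SKU-138 12 > SKU-115 11 > SKU-134 8.
Give SKU-113 75 more to hit its cap of 85 ; 175 left.
SKU-137: +25 to 35 (cap) ; 150 left.
SKU-138: +80 to 85 (cap) ; 70 left.
Give SKU-115 35 more to hit its cap of 45 ; 35 left.
SKU-134 has room for 60 more but only 35 remain, so it gets 40.

40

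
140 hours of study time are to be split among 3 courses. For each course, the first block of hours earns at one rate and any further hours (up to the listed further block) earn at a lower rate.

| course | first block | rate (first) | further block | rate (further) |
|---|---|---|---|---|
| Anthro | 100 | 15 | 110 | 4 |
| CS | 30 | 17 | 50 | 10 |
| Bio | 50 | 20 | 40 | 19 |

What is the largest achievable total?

2570

Treat each block as its own option and order by rate: Bio/T1 20 > Bio/T2 19 > CS/T1 17 > Anthro/T1 15 > CS/T2 10 > Anthro/T2 4.
Fill Bio T1 block (50 at 20) ; 90 left.
Bio T2 at 19: fill all 40 ; 50 left.
CS/T1 (17): +30 ; 20 left.
20 remain; put them into Anthro T1 at 15.
Total = 20×50 + 19×40 + 17×30 + 15×20 = 2570.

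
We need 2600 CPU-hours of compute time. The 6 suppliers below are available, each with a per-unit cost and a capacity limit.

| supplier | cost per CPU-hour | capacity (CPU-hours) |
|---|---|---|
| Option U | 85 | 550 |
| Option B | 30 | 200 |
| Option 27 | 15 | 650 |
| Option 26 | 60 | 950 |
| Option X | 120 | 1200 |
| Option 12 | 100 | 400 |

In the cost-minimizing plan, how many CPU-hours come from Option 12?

Fill from the cheapest supplier first.
Take 650 from Option 27 at 15 → need 1950 more.
Option B (30): use full 200 → 1750 CPU-hours to go.
Option 26 at 60: take all 950 CPU-hours → 800 still needed.
Option U at 85: take all 550 CPU-hours → 250 still needed.
Take 250 from Option 12 at 100 to finish.
Option X: unused.

250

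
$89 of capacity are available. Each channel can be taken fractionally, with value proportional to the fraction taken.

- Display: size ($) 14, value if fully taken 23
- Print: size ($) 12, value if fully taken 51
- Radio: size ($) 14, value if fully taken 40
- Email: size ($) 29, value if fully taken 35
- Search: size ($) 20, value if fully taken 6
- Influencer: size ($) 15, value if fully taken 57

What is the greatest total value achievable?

Best value per unit of size first: Print 51/12≈4.25, Influencer 57/15≈3.8, Radio 40/14≈2.86, Display 23/14≈1.64, Email 35/29≈1.21, Search 6/20≈0.3.
Take all of Print (12 $, value 51) — 77 $ left.
All 15 $ of Influencer fit (value 57) — 62 remain.
Take all of Radio (14 $, value 40) — 48 $ left.
Display: take in full, 14 $ for value 23 — 34 left.
All 29 $ of Email fit (value 35) — 5 remain.
Only 5 $ remain; take 5/20 of Search for value 6×5/20 = 1.5.
Total value = 207.5.

207.5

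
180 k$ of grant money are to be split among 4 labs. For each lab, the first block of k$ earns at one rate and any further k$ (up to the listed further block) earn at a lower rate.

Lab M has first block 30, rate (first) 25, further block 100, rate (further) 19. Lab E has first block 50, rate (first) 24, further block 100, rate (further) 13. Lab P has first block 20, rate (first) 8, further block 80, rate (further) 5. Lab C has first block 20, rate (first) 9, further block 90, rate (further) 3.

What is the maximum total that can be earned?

Rank every tier by rate: Lab M/first 25 > Lab E/first 24 > Lab M/second 19 > Lab E/second 13 > Lab C/first 9 > Lab P/first 8 > Lab P/second 5 > Lab C/second 3.
Fill Lab M first block (30 at 25) → 150 left.
Lab E/first (24): +50 → 100 left.
Lab M/second (19): +100 → 0 left.
Total = 25×30 + 24×50 + 19×100 = 3850.

3850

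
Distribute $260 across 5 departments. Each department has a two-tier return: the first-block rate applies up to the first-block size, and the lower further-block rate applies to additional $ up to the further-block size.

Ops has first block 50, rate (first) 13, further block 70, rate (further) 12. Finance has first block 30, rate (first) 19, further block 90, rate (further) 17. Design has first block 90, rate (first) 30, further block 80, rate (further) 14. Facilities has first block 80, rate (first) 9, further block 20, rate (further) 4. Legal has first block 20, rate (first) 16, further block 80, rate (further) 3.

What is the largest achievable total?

Treat each block as its own option and order by rate: Design/T1 30 > Finance/T1 19 > Finance/T2 17 > Legal/T1 16 > Design/T2 14 > Ops/T1 13 > Ops/T2 12 > Facilities/T1 9 > Facilities/T2 4 > Legal/T2 3.
Fill Design T1 block (90 at 30) → 170 left.
Fill Finance T1 block (30 at 19) → 140 left.
Finance T2 at 17: fill all 90 → 50 left.
Legal T1 at 16: fill all 20 → 30 left.
30 remain; put them into Design T2 at 14.
Total = 30×90 + 19×30 + 17×90 + 16×20 + 14×30 = 5540.

5540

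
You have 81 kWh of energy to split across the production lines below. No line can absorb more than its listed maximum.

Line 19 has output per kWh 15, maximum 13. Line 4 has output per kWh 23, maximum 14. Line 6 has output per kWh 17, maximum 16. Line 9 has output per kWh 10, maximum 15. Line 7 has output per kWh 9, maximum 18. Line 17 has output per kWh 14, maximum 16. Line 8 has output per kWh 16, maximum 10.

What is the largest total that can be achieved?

1293

Highest output per kWh first: Line 4 23 > Line 6 17 > Line 8 16 > Line 19 15 > Line 17 14 > Line 9 10 > Line 7 9.
Give Line 4 14 to hit its cap of 14 — 67 left.
Give Line 6 16 to hit its cap of 16 — 51 left.
Line 8 takes 10 to reach its cap of 10 — 41 left.
Line 19 takes 13 to reach its cap of 13 — 28 left.
Give Line 17 16 to hit its cap of 16 — 12 left.
Only 12 left; Line 9 takes them to reach 12.
Total = 15×13 + 23×14 + 17×16 + 10×12 + 14×16 + 16×10 = 1293.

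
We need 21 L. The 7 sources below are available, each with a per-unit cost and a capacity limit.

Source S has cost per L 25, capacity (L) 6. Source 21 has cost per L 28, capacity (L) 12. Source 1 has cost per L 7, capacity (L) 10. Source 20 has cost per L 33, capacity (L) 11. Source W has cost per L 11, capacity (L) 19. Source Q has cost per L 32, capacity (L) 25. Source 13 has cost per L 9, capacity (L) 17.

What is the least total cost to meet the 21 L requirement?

169

Cheapest first:
Take 10 from Source 1 at 7 — need 11 more.
Take 11 from Source 13 at 9 to finish.
Source W, Source S, Source 21, Source Q, Source 20: unused.
Cost = 10×7 + 11×9 = 169.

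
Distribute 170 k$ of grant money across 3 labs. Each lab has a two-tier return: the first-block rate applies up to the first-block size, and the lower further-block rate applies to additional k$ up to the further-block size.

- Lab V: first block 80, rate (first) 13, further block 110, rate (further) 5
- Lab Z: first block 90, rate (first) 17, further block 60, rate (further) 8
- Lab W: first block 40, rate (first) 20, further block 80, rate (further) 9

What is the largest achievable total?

2850

Rank every tier by rate: Lab W/first 20 > Lab Z/first 17 > Lab V/first 13 > Lab W/second 9 > Lab Z/second 8 > Lab V/second 5.
Lab W first at 20: fill all 40 → 130 left.
Lab Z first at 17: fill all 90 → 40 left.
Lab V/first: +40 of 80 at 13; pool empty.
Total = 20×40 + 17×90 + 13×40 = 2850.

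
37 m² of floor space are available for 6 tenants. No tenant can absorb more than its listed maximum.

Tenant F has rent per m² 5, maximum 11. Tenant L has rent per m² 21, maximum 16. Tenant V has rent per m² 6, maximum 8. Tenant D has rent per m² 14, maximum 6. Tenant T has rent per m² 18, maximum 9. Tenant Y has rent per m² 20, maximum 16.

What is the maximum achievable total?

Rank by rent per m²: Tenant L 21 > Tenant Y 20 > Tenant T 18 > Tenant D 14 > Tenant V 6 > Tenant F 5.
Give Tenant L 16 to hit its cap of 16 → 21 left.
Tenant Y: +16 to 16 (cap) → 5 left.
Only 5 left; Tenant T takes them to reach 5.
Total = 21×16 + 18×5 + 20×16 = 746.

746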